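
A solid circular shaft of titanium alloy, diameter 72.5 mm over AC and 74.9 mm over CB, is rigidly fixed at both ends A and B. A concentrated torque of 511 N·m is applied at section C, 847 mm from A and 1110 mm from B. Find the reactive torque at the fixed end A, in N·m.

273 N·m

Compatibility: T_A·a/J_AC = T_B·b/J_CB with T_A + T_B = T₀.
J_AC = 2.71×10^-6 m⁴, J_CB = 3.09×10^-6 m⁴, so T_A = T₀·(J_AC/a)/((J_AC/a)+(J_CB/b)) = 273.4 N·m, T_B = 237.6 N·m.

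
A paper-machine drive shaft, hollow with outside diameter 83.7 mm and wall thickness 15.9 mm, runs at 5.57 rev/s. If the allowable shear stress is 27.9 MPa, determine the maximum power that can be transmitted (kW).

J = π(d_o⁴ − d_i⁴)/32 = π(0.0837⁴ − 0.0519⁴)/32 = 4.106×10^-6 m⁴.
T_max = τ_allow·J/r = 2.79×10^7 × 4.106×10^-6 / 0.0418 = 2737 N·m.
ω = 2π·5.57 = 35.00 rad/s, so P_max = T_max·ω = 9.580×10^4 W.

95.8 kW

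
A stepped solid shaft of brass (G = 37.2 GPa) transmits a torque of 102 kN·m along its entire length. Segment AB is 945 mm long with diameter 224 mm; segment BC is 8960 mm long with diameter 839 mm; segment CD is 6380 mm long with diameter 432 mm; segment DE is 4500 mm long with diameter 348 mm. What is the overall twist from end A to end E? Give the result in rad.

0.0247 rad

J_AB = π(0.224)⁴/32 = 2.47×10^-4 m⁴; J_BC = π(0.839)⁴/32 = 0.0486 m⁴; J_CD = π(0.432)⁴/32 = 3.42×10^-3 m⁴; J_DE = π(0.348)⁴/32 = 1.44×10^-3 m⁴.
θ = (T/G)·Σ L_i/J_i = (102000/37.2×10⁹)·(0.945/2.47×10^-4 + 8.96/0.0486 + 6.38/3.42×10^-3 + 4.50/1.44×10^-3) = 0.02467 rad.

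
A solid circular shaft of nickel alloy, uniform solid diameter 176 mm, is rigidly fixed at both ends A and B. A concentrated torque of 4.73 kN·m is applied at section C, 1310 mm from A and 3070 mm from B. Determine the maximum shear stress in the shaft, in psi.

With uniform GJ and both ends fixed, compatibility θ_AC = θ_CB gives T_A·a = T_B·b, together with T_A + T_B = T₀.
T_A = T₀·b/(a+b) = 4730·3070/4380 = 3315 N·m; T_B = 1415 N·m.
τ in each portion: τ_AC = 3.10×10^6 Pa, τ_CB = 1.32×10^6 Pa; maximum is in AC.
τ_max = T_AC·r/J = 3315·0.0880/9.42×10^-5 = 3.097×10^6 Pa.

449 psi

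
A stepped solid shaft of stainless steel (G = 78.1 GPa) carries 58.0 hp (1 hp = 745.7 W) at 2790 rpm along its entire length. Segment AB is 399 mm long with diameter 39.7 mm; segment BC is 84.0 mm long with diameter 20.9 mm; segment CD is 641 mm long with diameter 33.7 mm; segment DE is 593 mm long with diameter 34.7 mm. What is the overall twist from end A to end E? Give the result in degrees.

1.67°

ω = 2π·2790/60 = 292.2 rad/s, so T = P/ω = 58.0×745.7 / 292.2 = 148.0 N·m.
J_AB = π(0.0397)⁴/32 = 2.44×10^-7 m⁴; J_BC = π(0.0209)⁴/32 = 1.87×10^-8 m⁴; J_CD = π(0.0337)⁴/32 = 1.27×10^-7 m⁴; J_DE = π(0.0347)⁴/32 = 1.42×10^-7 m⁴.
θ = (T/G)·Σ L_i/J_i = (148.0/78.1×10⁹)·(0.399/2.44×10^-7 + 0.0840/1.87×10^-8 + 0.641/1.27×10^-7 + 0.593/1.42×10^-7) = 0.02909 rad.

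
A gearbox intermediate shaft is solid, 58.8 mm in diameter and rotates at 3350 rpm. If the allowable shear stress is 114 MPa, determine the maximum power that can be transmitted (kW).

1600 kW

J = πd⁴/32 = π(0.0588)⁴/32 = 1.174×10^-6 m⁴.
T_max = τ_allow·J/r = 1.14×10^8 × 1.174×10^-6 / 0.0294 = 4551 N·m.
ω = 2π·3350/60 = 350.8 rad/s, so P_max = T_max·ω = 1.596×10^6 W.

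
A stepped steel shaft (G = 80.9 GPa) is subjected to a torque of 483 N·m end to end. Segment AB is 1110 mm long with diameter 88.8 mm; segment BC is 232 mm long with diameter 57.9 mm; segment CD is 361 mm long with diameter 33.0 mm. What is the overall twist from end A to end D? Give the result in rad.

J_AB = π(0.0888)⁴/32 = 6.10×10^-6 m⁴; J_BC = π(0.0579)⁴/32 = 1.10×10^-6 m⁴; J_CD = π(0.0330)⁴/32 = 1.16×10^-7 m⁴.
θ = (T/G)·Σ L_i/J_i = (483.0/80.9×10⁹)·(1.11/6.10×10^-6 + 0.232/1.10×10^-6 + 0.361/1.16×10^-7) = 0.02085 rad.

0.0209 rad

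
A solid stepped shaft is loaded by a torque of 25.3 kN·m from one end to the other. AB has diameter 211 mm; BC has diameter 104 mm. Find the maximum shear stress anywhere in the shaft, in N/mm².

115 N/mm²

Under the same torque, τ_max = 16T/(πd³) is largest where d is smallest — segment BC (d = 104 mm).
τ_max = 16·25300/(π·(0.104)³) = 1.145×10^8 Pa.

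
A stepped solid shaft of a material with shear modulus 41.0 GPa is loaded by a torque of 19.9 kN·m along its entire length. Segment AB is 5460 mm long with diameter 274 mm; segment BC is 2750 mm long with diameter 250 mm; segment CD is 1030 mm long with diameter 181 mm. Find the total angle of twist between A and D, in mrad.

13.0 mrad

J_AB = π(0.274)⁴/32 = 5.53×10^-4 m⁴; J_BC = π(0.250)⁴/32 = 3.83×10^-4 m⁴; J_CD = π(0.181)⁴/32 = 1.05×10^-4 m⁴.
θ = (T/G)·Σ L_i/J_i = (19900/41.0×10⁹)·(5.46/5.53×10^-4 + 2.75/3.83×10^-4 + 1.03/1.05×10^-4) = 0.01301 rad.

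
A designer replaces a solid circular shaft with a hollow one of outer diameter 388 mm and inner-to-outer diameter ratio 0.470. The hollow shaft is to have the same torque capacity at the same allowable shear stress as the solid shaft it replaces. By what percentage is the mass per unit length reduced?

Equal τ_max and T ⇒ the solid shaft needs d_s³ = d_o³(1−k⁴), so d_s = 388·(1−0.470⁴)^(1/3) = 381.6 mm.
Area ratio A_h/A_s = d_o²(1−k²)/d_s² = (1−k²)/(1−k⁴)^(2/3) = 0.8055.
Mass saving = 1 − 0.8055 = 19.4 %.

19.4 %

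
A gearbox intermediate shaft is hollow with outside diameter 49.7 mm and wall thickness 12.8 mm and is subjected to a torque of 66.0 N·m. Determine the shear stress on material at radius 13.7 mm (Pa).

1.60e6 Pa

J = π(d_o⁴ − d_i⁴)/32 = π(0.0497⁴ − 0.0241⁴)/32 = 5.659×10^-7 m⁴.
Shear stress varies linearly with radius: τ = T·r/J = 66.00 × 0.0137 / 5.659×10^-7 = 1.598×10^6 Pa.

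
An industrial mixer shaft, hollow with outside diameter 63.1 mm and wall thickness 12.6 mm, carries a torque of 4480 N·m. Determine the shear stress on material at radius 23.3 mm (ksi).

J = π(d_o⁴ − d_i⁴)/32 = π(0.0631⁴ − 0.0379⁴)/32 = 1.354×10^-6 m⁴.
Shear stress varies linearly with radius: τ = T·r/J = 4480 × 0.0233 / 1.354×10^-6 = 7.710×10^7 Pa.

11.2 ksi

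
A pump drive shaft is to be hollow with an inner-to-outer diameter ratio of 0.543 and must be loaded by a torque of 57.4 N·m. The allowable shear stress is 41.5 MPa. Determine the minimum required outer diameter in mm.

For a hollow shaft with d_i/d_o = 0.543: τ_max = 16T/(π d_o³ (1−k⁴)), so d_o = [16T/(π τ_allow (1−k⁴))]^(1/3) = [16·57.40/(π·4.15×10^7·0.9131)]^(1/3) = 0.01976 m.

19.8 mm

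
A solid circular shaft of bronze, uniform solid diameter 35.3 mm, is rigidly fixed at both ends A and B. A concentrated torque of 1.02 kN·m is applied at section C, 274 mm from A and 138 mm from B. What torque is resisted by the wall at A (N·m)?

With uniform GJ and both ends fixed, compatibility θ_AC = θ_CB gives T_A·a = T_B·b, together with T_A + T_B = T₀.
T_A = T₀·b/(a+b) = 1020·138/412.0 = 341.7 N·m; T_B = 678.3 N·m.

342 N·m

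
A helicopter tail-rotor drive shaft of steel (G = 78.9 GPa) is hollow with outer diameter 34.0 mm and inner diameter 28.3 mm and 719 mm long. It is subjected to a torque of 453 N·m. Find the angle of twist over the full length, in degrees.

J = π(d_o⁴ − d_i⁴)/32 = π(0.0340⁴ − 0.0283⁴)/32 = 6.822×10^-8 m⁴.
θ = T·L/(G·J) = 453.0 × 0.719 / (78.9×10⁹ × 6.822×10^-8) = 0.06051 rad.

3.47°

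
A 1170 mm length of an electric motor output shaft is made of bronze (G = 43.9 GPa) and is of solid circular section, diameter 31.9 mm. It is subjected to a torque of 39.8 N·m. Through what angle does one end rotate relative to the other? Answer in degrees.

0.598°

J = πd⁴/32 = π(0.0319)⁴/32 = 1.017×10^-7 m⁴.
θ = T·L/(G·J) = 39.80 × 1.17 / (43.9×10⁹ × 1.017×10^-7) = 0.01043 rad.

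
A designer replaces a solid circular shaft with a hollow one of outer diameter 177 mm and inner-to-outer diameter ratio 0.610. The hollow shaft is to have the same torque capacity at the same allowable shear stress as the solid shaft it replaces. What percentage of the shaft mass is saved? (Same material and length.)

30.7 %

Equal τ_max and T ⇒ the solid shaft needs d_s³ = d_o³(1−k⁴), so d_s = 177·(1−0.610⁴)^(1/3) = 168.4 mm.
Area ratio A_h/A_s = d_o²(1−k²)/d_s² = (1−k²)/(1−k⁴)^(2/3) = 0.6935.
Mass saving = 1 − 0.6935 = 30.7 %.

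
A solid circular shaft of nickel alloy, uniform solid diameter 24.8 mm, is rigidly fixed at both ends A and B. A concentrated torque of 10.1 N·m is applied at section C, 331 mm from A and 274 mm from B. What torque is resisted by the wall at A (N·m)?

4.57 N·m

With uniform GJ and both ends fixed, compatibility θ_AC = θ_CB gives T_A·a = T_B·b, together with T_A + T_B = T₀.
T_A = T₀·b/(a+b) = 10.10·274/605.0 = 4.574 N·m; T_B = 5.526 N·m.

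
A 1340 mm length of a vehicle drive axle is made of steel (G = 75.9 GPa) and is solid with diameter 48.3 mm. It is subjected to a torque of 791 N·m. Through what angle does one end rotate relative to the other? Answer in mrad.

J = πd⁴/32 = π(0.0483)⁴/32 = 5.343×10^-7 m⁴.
θ = T·L/(G·J) = 791.0 × 1.34 / (75.9×10⁹ × 5.343×10^-7) = 0.02614 rad.

26.1 mrad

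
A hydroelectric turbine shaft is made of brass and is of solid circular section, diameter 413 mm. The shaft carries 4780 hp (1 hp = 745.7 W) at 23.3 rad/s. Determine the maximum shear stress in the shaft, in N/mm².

11.1 N/mm²

ω = 23.3 rad/s, so T = P/ω = 4780×745.7 / 23.30 = 153000 N·m.
J = πd⁴/32 = π(0.413)⁴/32 = 2.856×10^-3 m⁴.
τ_max = T·r/J = 153000 × 0.206 / 2.856×10^-3 = 1.106×10^7 Pa.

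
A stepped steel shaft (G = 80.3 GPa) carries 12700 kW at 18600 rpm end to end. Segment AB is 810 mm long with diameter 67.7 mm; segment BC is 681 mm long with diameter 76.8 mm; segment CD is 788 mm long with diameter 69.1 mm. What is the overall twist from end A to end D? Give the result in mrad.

ω = 2π·18600/60 = 1948 rad/s, so T = P/ω = 12700×10³ / 1948 = 6520 N·m.
J_AB = π(0.0677)⁴/32 = 2.06×10^-6 m⁴; J_BC = π(0.0768)⁴/32 = 3.42×10^-6 m⁴; J_CD = π(0.0691)⁴/32 = 2.24×10^-6 m⁴.
θ = (T/G)·Σ L_i/J_i = (6520/80.3×10⁹)·(0.810/2.06×10^-6 + 0.681/3.42×10^-6 + 0.788/2.24×10^-6) = 0.07667 rad.

76.7 mrad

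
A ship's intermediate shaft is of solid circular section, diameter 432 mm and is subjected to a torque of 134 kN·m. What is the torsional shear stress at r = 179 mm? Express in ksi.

1.02 ksi

J = πd⁴/32 = π(0.432)⁴/32 = 3.419×10^-3 m⁴.
Shear stress varies linearly with radius: τ = T·r/J = 134000 × 0.179 / 3.419×10^-3 = 7.015×10^6 Pa.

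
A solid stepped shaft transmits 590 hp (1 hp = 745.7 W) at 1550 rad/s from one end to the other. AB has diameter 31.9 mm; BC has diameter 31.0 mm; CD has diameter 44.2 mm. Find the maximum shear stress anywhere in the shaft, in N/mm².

ω = 1550 rad/s, so T = P/ω = 590×745.7 / 1550 = 283.8 N·m.
Under the same torque, τ_max = 16T/(πd³) is largest where d is smallest — segment BC (d = 31.0 mm).
τ_max = 16·283.8/(π·(0.0310)³) = 4.853×10^7 Pa.

48.5 N/mm²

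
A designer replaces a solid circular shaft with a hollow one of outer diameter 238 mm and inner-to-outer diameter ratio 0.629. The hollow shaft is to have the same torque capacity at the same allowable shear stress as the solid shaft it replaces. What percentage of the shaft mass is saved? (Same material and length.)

Equal τ_max and T ⇒ the solid shaft needs d_s³ = d_o³(1−k⁴), so d_s = 238·(1−0.629⁴)^(1/3) = 224.9 mm.
Area ratio A_h/A_s = d_o²(1−k²)/d_s² = (1−k²)/(1−k⁴)^(2/3) = 0.6770.
Mass saving = 1 − 0.6770 = 32.3 %.

32.3 %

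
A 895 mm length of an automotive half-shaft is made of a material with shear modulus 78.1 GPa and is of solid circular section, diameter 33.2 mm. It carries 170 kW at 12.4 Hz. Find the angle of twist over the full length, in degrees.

ω = 2π·12.4 = 77.91 rad/s, so T = P/ω = 170×10³ / 77.91 = 2182 N·m.
J = πd⁴/32 = π(0.0332)⁴/32 = 1.193×10^-7 m⁴.
θ = T·L/(G·J) = 2182 × 0.895 / (78.1×10⁹ × 1.193×10^-7) = 0.2096 rad.

12.0°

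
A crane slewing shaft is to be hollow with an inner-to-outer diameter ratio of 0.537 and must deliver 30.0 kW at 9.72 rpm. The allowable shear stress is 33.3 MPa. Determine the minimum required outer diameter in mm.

170 mm

ω = 2π·9.72/60 = 1.018 rad/s, so T = P/ω = 30.0×10³ / 1.018 = 29470 N·m.
For a hollow shaft with d_i/d_o = 0.537: τ_max = 16T/(π d_o³ (1−k⁴)), so d_o = [16T/(π τ_allow (1−k⁴))]^(1/3) = [16·29470/(π·3.33×10^7·0.9168)]^(1/3) = 0.1700 m.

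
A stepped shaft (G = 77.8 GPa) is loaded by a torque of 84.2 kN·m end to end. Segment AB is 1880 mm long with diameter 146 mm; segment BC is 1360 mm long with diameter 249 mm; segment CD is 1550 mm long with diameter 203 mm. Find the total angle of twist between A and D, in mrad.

J_AB = π(0.146)⁴/32 = 4.46×10^-5 m⁴; J_BC = π(0.249)⁴/32 = 3.77×10^-4 m⁴; J_CD = π(0.203)⁴/32 = 1.67×10^-4 m⁴.
θ = (T/G)·Σ L_i/J_i = (84200/77.8×10⁹)·(1.88/4.46×10^-5 + 1.36/3.77×10^-4 + 1.55/1.67×10^-4) = 0.05957 rad.

59.6 mrad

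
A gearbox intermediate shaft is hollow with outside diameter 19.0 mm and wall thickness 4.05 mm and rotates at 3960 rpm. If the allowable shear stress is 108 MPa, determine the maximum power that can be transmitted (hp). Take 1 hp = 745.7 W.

J = π(d_o⁴ − d_i⁴)/32 = π(0.0190⁴ − 0.0109⁴)/32 = 1.141×10^-8 m⁴.
T_max = τ_allow·J/r = 1.08×10^8 × 1.141×10^-8 / 0.00950 = 129.7 N·m.
ω = 2π·3960/60 = 414.7 rad/s, so P_max = T_max·ω = 5.378×10^4 W.

72.1 hp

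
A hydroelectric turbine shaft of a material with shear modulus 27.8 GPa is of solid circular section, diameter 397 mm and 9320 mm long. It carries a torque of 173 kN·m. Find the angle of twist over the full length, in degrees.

J = πd⁴/32 = π(0.397)⁴/32 = 2.439×10^-3 m⁴.
θ = T·L/(G·J) = 173000 × 9.32 / (27.8×10⁹ × 2.439×10^-3) = 0.02378 rad.

1.36°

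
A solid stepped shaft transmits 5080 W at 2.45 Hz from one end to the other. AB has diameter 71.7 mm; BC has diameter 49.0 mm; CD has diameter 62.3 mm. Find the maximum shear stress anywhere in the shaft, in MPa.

ω = 2π·2.45 = 15.39 rad/s, so T = P/ω = 5080 / 15.39 = 330.0 N·m.
Under the same torque, τ_max = 16T/(πd³) is largest where d is smallest — segment BC (d = 49.0 mm).
τ_max = 16·330.0/(π·(0.0490)³) = 1.429×10^7 Pa.

14.3 MPa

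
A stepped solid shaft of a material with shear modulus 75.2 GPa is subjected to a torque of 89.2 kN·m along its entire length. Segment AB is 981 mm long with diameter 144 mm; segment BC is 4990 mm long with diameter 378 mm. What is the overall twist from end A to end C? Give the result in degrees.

1.75°

J_AB = π(0.144)⁴/32 = 4.22×10^-5 m⁴; J_BC = π(0.378)⁴/32 = 2.00×10^-3 m⁴.
θ = (T/G)·Σ L_i/J_i = (89200/75.2×10⁹)·(0.981/4.22×10^-5 + 4.99/2.00×10^-3) = 0.03052 rad.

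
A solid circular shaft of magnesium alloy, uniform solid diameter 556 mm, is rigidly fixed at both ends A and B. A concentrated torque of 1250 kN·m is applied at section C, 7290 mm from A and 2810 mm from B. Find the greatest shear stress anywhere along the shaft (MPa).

26.7 MPa

With uniform GJ and both ends fixed, compatibility θ_AC = θ_CB gives T_A·a = T_B·b, together with T_A + T_B = T₀.
T_A = T₀·b/(a+b) = 1.250e6·2810/10100 = 347800 N·m; T_B = 902200 N·m.
τ in each portion: τ_AC = 1.03×10^7 Pa, τ_CB = 2.67×10^7 Pa; maximum is in CB.
τ_max = T_CB·r/J = 902200·0.278/9.38×10^-3 = 2.673×10^7 Pa.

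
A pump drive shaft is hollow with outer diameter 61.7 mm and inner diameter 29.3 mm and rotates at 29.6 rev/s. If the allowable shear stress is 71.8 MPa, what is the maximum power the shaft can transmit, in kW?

J = π(d_o⁴ − d_i⁴)/32 = π(0.0617⁴ − 0.0293⁴)/32 = 1.350×10^-6 m⁴.
T_max = τ_allow·J/r = 7.18×10^7 × 1.350×10^-6 / 0.0309 = 3143 N·m.
ω = 2π·29.6 = 186.0 rad/s, so P_max = T_max·ω = 5.845×10^5 W.

585 kW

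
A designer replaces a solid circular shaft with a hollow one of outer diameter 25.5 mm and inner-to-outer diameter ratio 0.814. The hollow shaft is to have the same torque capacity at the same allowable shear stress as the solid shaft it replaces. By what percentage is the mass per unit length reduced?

50.4 %

Equal τ_max and T ⇒ the solid shaft needs d_s³ = d_o³(1−k⁴), so d_s = 25.5·(1−0.814⁴)^(1/3) = 21.03 mm.
Area ratio A_h/A_s = d_o²(1−k²)/d_s² = (1−k²)/(1−k⁴)^(2/3) = 0.4961.
Mass saving = 1 − 0.4961 = 50.4 %.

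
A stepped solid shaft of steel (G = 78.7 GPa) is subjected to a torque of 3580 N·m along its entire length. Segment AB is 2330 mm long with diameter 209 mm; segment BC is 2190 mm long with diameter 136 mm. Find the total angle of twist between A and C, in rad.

0.00353 rad

J_AB = π(0.209)⁴/32 = 1.87×10^-4 m⁴; J_BC = π(0.136)⁴/32 = 3.36×10^-5 m⁴.
θ = (T/G)·Σ L_i/J_i = (3580/78.7×10⁹)·(2.33/1.87×10^-4 + 2.19/3.36×10^-5) = 3.532×10^-3 rad.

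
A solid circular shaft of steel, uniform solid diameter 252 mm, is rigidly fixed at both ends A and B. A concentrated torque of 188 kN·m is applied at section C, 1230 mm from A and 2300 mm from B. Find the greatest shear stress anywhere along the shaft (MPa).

39.0 MPa

With uniform GJ and both ends fixed, compatibility θ_AC = θ_CB gives T_A·a = T_B·b, together with T_A + T_B = T₀.
T_A = T₀·b/(a+b) = 188000·2300/3530 = 122500 N·m; T_B = 65510 N·m.
τ in each portion: τ_AC = 3.90×10^7 Pa, τ_CB = 2.08×10^7 Pa; maximum is in AC.
τ_max = T_AC·r/J = 122500·0.126/3.96×10^-4 = 3.898×10^7 Pa.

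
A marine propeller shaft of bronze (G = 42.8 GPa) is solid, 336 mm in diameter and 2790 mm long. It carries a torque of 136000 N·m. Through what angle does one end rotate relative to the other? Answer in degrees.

J = πd⁴/32 = π(0.336)⁴/32 = 1.251×10^-3 m⁴.
θ = T·L/(G·J) = 136000 × 2.79 / (42.8×10⁹ × 1.251×10^-3) = 7.085×10^-3 rad.

0.406°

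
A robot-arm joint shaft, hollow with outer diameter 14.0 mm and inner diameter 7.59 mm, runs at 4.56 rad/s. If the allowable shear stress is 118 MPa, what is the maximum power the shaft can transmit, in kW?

0.265 kW

J = π(d_o⁴ − d_i⁴)/32 = π(0.0140⁴ − 0.00759⁴)/32 = 3.446×10^-9 m⁴.
T_max = τ_allow·J/r = 1.18×10^8 × 3.446×10^-9 / 0.00700 = 58.08 N·m.
ω = 4.56 rad/s, so P_max = T_max·ω = 264.9 W.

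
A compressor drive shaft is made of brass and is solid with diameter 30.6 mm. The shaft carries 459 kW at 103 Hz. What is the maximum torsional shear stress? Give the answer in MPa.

ω = 2π·103 = 647.2 rad/s, so T = P/ω = 459×10³ / 647.2 = 709.2 N·m.
J = πd⁴/32 = π(0.0306)⁴/32 = 8.608×10^-8 m⁴.
τ_max = T·r/J = 709.2 × 0.0153 / 8.608×10^-8 = 1.261×10^8 Pa.

126 MPa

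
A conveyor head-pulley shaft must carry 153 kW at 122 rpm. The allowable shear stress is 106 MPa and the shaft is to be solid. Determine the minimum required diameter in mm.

ω = 2π·122/60 = 12.78 rad/s, so T = P/ω = 153×10³ / 12.78 = 11980 N·m.
For a solid shaft τ_max = 16T/(πd³), so d = (16T/(π τ_allow))^(1/3) = (16·11980/(π·1.06×10^8))^(1/3) = 0.08317 m.

83.2 mm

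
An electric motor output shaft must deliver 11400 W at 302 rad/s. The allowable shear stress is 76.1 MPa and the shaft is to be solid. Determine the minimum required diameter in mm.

13.6 mm

ω = 302 rad/s, so T = P/ω = 11400 / 302.0 = 37.75 N·m.
For a solid shaft τ_max = 16T/(πd³), so d = (16T/(π τ_allow))^(1/3) = (16·37.75/(π·7.61×10^7))^(1/3) = 0.01362 m.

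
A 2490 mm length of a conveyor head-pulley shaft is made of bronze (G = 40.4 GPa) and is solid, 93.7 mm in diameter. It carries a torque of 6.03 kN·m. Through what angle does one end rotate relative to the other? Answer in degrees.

J = πd⁴/32 = π(0.0937)⁴/32 = 7.568×10^-6 m⁴.
θ = T·L/(G·J) = 6030 × 2.49 / (40.4×10⁹ × 7.568×10^-6) = 0.04911 rad.

2.81°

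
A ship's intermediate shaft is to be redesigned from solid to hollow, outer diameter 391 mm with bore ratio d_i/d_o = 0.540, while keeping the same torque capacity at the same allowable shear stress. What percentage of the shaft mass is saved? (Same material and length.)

Equal τ_max and T ⇒ the solid shaft needs d_s³ = d_o³(1−k⁴), so d_s = 391·(1−0.540⁴)^(1/3) = 379.6 mm.
Area ratio A_h/A_s = d_o²(1−k²)/d_s² = (1−k²)/(1−k⁴)^(2/3) = 0.7516.
Mass saving = 1 − 0.7516 = 24.8 %.

24.8 %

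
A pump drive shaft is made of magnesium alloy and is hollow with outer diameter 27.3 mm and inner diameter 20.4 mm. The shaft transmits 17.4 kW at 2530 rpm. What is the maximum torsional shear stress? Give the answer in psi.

3460 psi

ω = 2π·2530/60 = 264.9 rad/s, so T = P/ω = 17.4×10³ / 264.9 = 65.68 N·m.
J = π(d_o⁴ − d_i⁴)/32 = π(0.0273⁴ − 0.0204⁴)/32 = 3.753×10^-8 m⁴.
τ_max = T·r/J = 65.68 × 0.0137 / 3.753×10^-8 = 2.389×10^7 Pa.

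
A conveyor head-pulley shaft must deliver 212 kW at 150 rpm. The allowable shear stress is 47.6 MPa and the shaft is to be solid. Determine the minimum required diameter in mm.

ω = 2π·150/60 = 15.71 rad/s, so T = P/ω = 212×10³ / 15.71 = 13500 N·m.
For a solid shaft τ_max = 16T/(πd³), so d = (16T/(π τ_allow))^(1/3) = (16·13500/(π·4.76×10^7))^(1/3) = 0.1130 m.

113 mm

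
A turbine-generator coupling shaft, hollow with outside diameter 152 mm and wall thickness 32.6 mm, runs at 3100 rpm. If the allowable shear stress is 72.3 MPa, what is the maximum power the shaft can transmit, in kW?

J = π(d_o⁴ − d_i⁴)/32 = π(0.152⁴ − 0.0868⁴)/32 = 4.683×10^-5 m⁴.
T_max = τ_allow·J/r = 7.23×10^7 × 4.683×10^-5 / 0.0760 = 44550 N·m.
ω = 2π·3100/60 = 324.6 rad/s, so P_max = T_max·ω = 1.446×10^7 W.

14500 kW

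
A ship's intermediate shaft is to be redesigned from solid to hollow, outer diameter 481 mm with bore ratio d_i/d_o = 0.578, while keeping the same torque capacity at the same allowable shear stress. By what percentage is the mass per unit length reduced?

Equal τ_max and T ⇒ the solid shaft needs d_s³ = d_o³(1−k⁴), so d_s = 481·(1−0.578⁴)^(1/3) = 462.4 mm.
Area ratio A_h/A_s = d_o²(1−k²)/d_s² = (1−k²)/(1−k⁴)^(2/3) = 0.7206.
Mass saving = 1 − 0.7206 = 27.9 %.

27.9 %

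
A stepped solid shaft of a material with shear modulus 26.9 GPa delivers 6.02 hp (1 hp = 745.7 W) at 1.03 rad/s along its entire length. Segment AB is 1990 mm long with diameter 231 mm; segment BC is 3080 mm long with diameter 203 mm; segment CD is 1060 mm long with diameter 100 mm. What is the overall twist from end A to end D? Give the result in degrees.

ω = 1.03 rad/s, so T = P/ω = 6.02×745.7 / 1.030 = 4358 N·m.
J_AB = π(0.231)⁴/32 = 2.80×10^-4 m⁴; J_BC = π(0.203)⁴/32 = 1.67×10^-4 m⁴; J_CD = π(0.100)⁴/32 = 9.82×10^-6 m⁴.
θ = (T/G)·Σ L_i/J_i = (4358/26.9×10⁹)·(1.99/2.80×10^-4 + 3.08/1.67×10^-4 + 1.06/9.82×10^-6) = 0.02164 rad.

1.24°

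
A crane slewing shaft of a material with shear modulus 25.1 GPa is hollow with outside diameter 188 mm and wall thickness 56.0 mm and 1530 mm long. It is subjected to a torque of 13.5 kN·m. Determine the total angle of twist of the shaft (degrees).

J = π(d_o⁴ − d_i⁴)/32 = π(0.188⁴ − 0.0760⁴)/32 = 1.194×10^-4 m⁴.
θ = T·L/(G·J) = 13500 × 1.53 / (25.1×10⁹ × 1.194×10^-4) = 6.894×10^-3 rad.

0.395°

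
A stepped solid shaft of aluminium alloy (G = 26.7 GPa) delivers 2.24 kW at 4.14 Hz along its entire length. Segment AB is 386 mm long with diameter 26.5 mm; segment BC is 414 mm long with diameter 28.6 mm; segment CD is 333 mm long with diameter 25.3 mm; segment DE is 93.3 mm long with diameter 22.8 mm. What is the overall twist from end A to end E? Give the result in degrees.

4.82°

ω = 2π·4.14 = 26.01 rad/s, so T = P/ω = 2.24×10³ / 26.01 = 86.11 N·m.
J_AB = π(0.0265)⁴/32 = 4.84×10^-8 m⁴; J_BC = π(0.0286)⁴/32 = 6.57×10^-8 m⁴; J_CD = π(0.0253)⁴/32 = 4.02×10^-8 m⁴; J_DE = π(0.0228)⁴/32 = 2.65×10^-8 m⁴.
θ = (T/G)·Σ L_i/J_i = (86.11/26.7×10⁹)·(0.386/4.84×10^-8 + 0.414/6.57×10^-8 + 0.333/4.02×10^-8 + 0.0933/2.65×10^-8) = 0.08408 rad.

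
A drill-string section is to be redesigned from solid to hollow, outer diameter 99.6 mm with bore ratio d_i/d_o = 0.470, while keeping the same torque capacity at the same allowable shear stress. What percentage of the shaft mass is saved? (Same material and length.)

Equal τ_max and T ⇒ the solid shaft needs d_s³ = d_o³(1−k⁴), so d_s = 99.6·(1−0.470⁴)^(1/3) = 97.95 mm.
Area ratio A_h/A_s = d_o²(1−k²)/d_s² = (1−k²)/(1−k⁴)^(2/3) = 0.8055.
Mass saving = 1 − 0.8055 = 19.4 %.

19.4 %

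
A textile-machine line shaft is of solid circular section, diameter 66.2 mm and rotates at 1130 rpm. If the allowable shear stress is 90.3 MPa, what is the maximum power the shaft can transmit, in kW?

609 kW

J = πd⁴/32 = π(0.0662)⁴/32 = 1.886×10^-6 m⁴.
T_max = τ_allow·J/r = 9.03×10^7 × 1.886×10^-6 / 0.0331 = 5144 N·m.
ω = 2π·1130/60 = 118.3 rad/s, so P_max = T_max·ω = 6.087×10^5 W.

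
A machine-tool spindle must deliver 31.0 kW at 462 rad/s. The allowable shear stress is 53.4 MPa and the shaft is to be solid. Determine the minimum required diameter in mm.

18.6 mm

ω = 462 rad/s, so T = P/ω = 31.0×10³ / 462.0 = 67.10 N·m.
For a solid shaft τ_max = 16T/(πd³), so d = (16T/(π τ_allow))^(1/3) = (16·67.10/(π·5.34×10^7))^(1/3) = 0.01857 m.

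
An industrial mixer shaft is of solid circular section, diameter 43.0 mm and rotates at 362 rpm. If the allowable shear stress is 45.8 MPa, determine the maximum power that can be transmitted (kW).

J = πd⁴/32 = π(0.0430)⁴/32 = 3.356×10^-7 m⁴.
T_max = τ_allow·J/r = 4.58×10^7 × 3.356×10^-7 / 0.0215 = 715.0 N·m.
ω = 2π·362/60 = 37.91 rad/s, so P_max = T_max·ω = 2.710×10^4 W.

27.1 kW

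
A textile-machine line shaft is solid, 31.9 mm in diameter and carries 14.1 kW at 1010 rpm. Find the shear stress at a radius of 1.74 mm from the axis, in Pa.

2.28e6 Pa

ω = 2π·1010/60 = 105.8 rad/s, so T = P/ω = 14.1×10³ / 105.8 = 133.3 N·m.
J = πd⁴/32 = π(0.0319)⁴/32 = 1.017×10^-7 m⁴.
Shear stress varies linearly with radius: τ = T·r/J = 133.3 × 0.00174 / 1.017×10^-7 = 2.282×10^6 Pa.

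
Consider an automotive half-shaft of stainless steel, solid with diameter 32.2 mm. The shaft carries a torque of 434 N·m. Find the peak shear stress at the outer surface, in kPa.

J = πd⁴/32 = π(0.0322)⁴/32 = 1.055×10^-7 m⁴.
τ_max = T·r/J = 434.0 × 0.0161 / 1.055×10^-7 = 6.621×10^7 Pa.

66200 kPa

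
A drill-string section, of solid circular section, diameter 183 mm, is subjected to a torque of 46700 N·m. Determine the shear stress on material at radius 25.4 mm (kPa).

J = πd⁴/32 = π(0.183)⁴/32 = 1.101×10^-4 m⁴.
Shear stress varies linearly with radius: τ = T·r/J = 46700 × 0.0254 / 1.101×10^-4 = 1.077×10^7 Pa.

10800 kPa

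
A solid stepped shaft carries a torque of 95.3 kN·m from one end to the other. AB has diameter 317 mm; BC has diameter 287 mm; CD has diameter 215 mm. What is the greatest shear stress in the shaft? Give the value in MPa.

Under the same torque, τ_max = 16T/(πd³) is largest where d is smallest — segment CD (d = 215 mm).
τ_max = 16·95300/(π·(0.215)³) = 4.884×10^7 Pa.

48.8 MPa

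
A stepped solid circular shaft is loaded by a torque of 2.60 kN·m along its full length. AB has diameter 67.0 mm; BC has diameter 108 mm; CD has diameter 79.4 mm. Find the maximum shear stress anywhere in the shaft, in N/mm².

Under the same torque, τ_max = 16T/(πd³) is largest where d is smallest — segment AB (d = 67.0 mm).
τ_max = 16·2600/(π·(0.0670)³) = 4.403×10^7 Pa.

44.0 N/mm²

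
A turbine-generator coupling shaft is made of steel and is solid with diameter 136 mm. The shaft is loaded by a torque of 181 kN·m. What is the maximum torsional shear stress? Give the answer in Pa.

J = πd⁴/32 = π(0.136)⁴/32 = 3.359×10^-5 m⁴.
τ_max = T·r/J = 181000 × 0.0680 / 3.359×10^-5 = 3.665×10^8 Pa.

3.66e8 Pa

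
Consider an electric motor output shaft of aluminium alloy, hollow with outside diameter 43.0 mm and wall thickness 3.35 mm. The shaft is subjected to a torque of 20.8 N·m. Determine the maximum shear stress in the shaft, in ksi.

0.393 ksi

J = π(d_o⁴ − d_i⁴)/32 = π(0.0430⁴ − 0.0363⁴)/32 = 1.652×10^-7 m⁴.
τ_max = T·r/J = 20.80 × 0.0215 / 1.652×10^-7 = 2.707×10^6 Pa.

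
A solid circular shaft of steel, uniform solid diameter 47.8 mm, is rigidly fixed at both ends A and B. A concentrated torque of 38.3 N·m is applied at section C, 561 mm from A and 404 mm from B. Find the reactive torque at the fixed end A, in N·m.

16.0 N·m

With uniform GJ and both ends fixed, compatibility θ_AC = θ_CB gives T_A·a = T_B·b, together with T_A + T_B = T₀.
T_A = T₀·b/(a+b) = 38.30·404/965.0 = 16.03 N·m; T_B = 22.27 N·m.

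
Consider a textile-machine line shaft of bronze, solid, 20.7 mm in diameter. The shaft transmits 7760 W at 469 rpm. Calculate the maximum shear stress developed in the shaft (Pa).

9.07e7 Pa

ω = 2π·469/60 = 49.11 rad/s, so T = P/ω = 7760 / 49.11 = 158.0 N·m.
J = πd⁴/32 = π(0.0207)⁴/32 = 1.803×10^-8 m⁴.
τ_max = T·r/J = 158.0 × 0.0103 / 1.803×10^-8 = 9.072×10^7 Pa.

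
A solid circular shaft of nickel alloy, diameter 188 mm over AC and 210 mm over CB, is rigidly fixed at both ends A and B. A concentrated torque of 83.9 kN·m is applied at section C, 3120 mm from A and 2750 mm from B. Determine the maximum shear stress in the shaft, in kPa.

29500 kPa

Compatibility: T_A·a/J_AC = T_B·b/J_CB with T_A + T_B = T₀.
J_AC = 1.23×10^-4 m⁴, J_CB = 1.91×10^-4 m⁴, so T_A = T₀·(J_AC/a)/((J_AC/a)+(J_CB/b)) = 30330 N·m, T_B = 53570 N·m.
τ in each portion: τ_AC = 2.32×10^7 Pa, τ_CB = 2.95×10^7 Pa; maximum is in CB.
τ_max = T_CB·r/J = 53570·0.105/1.91×10^-4 = 2.946×10^7 Pa.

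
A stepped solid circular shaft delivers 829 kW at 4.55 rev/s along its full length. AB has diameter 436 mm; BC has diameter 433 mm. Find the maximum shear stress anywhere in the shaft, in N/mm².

ω = 2π·4.55 = 28.59 rad/s, so T = P/ω = 829×10³ / 28.59 = 29000 N·m.
Under the same torque, τ_max = 16T/(πd³) is largest where d is smallest — segment BC (d = 433 mm).
τ_max = 16·29000/(π·(0.433)³) = 1.819×10^6 Pa.

1.82 N/mm²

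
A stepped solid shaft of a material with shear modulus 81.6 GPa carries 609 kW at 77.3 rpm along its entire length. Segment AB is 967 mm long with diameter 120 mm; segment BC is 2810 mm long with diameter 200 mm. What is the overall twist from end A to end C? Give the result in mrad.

60.3 mrad

ω = 2π·77.3/60 = 8.095 rad/s, so T = P/ω = 609×10³ / 8.095 = 75230 N·m.
J_AB = π(0.120)⁴/32 = 2.04×10^-5 m⁴; J_BC = π(0.200)⁴/32 = 1.57×10^-4 m⁴.
θ = (T/G)·Σ L_i/J_i = (75230/81.6×10⁹)·(0.967/2.04×10^-5 + 2.81/1.57×10^-4) = 0.06029 rad.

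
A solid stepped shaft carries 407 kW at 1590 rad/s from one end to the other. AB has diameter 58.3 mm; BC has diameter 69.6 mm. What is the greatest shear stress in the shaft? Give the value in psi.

954 psi

ω = 1590 rad/s, so T = P/ω = 407×10³ / 1590 = 256.0 N·m.
Under the same torque, τ_max = 16T/(πd³) is largest where d is smallest — segment AB (d = 58.3 mm).
τ_max = 16·256.0/(π·(0.0583)³) = 6.579×10^6 Pa.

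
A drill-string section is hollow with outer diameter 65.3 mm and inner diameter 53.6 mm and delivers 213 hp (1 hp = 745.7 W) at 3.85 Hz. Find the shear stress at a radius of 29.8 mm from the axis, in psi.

ω = 2π·3.85 = 24.19 rad/s, so T = P/ω = 213×745.7 / 24.19 = 6566 N·m.
J = π(d_o⁴ − d_i⁴)/32 = π(0.0653⁴ − 0.0536⁴)/32 = 9.747×10^-7 m⁴.
Shear stress varies linearly with radius: τ = T·r/J = 6566 × 0.0298 / 9.747×10^-7 = 2.007×10^8 Pa.

29100 psi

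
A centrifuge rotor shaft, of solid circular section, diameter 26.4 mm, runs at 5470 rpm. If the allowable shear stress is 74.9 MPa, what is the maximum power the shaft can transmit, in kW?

J = πd⁴/32 = π(0.0264)⁴/32 = 4.769×10^-8 m⁴.
T_max = τ_allow·J/r = 7.49×10^7 × 4.769×10^-8 / 0.0132 = 270.6 N·m.
ω = 2π·5470/60 = 572.8 rad/s, so P_max = T_max·ω = 1.550×10^5 W.

155 kW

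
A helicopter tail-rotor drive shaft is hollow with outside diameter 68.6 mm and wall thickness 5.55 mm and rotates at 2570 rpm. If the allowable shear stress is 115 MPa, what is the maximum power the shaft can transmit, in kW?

993 kW

J = π(d_o⁴ − d_i⁴)/32 = π(0.0686⁴ − 0.0575⁴)/32 = 1.101×10^-6 m⁴.
T_max = τ_allow·J/r = 1.15×10^8 × 1.101×10^-6 / 0.0343 = 3691 N·m.
ω = 2π·2570/60 = 269.1 rad/s, so P_max = T_max·ω = 9.935×10^5 W.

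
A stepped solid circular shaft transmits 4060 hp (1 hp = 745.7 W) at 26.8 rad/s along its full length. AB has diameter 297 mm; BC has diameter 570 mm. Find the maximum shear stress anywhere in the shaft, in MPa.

ω = 26.8 rad/s, so T = P/ω = 4060×745.7 / 26.80 = 113000 N·m.
Under the same torque, τ_max = 16T/(πd³) is largest where d is smallest — segment AB (d = 297 mm).
τ_max = 16·113000/(π·(0.297)³) = 2.196×10^7 Pa.

22.0 MPa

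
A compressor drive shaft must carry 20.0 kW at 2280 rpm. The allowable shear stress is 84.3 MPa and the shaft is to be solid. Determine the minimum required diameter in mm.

17.2 mm

ω = 2π·2280/60 = 238.8 rad/s, so T = P/ω = 20.0×10³ / 238.8 = 83.77 N·m.
For a solid shaft τ_max = 16T/(πd³), so d = (16T/(π τ_allow))^(1/3) = (16·83.77/(π·8.43×10^7))^(1/3) = 0.01717 m.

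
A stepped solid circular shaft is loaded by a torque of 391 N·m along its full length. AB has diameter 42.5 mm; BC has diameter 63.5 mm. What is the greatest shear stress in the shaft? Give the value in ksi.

Under the same torque, τ_max = 16T/(πd³) is largest where d is smallest — segment AB (d = 42.5 mm).
τ_max = 16·391.0/(π·(0.0425)³) = 2.594×10^7 Pa.

3.76 ksi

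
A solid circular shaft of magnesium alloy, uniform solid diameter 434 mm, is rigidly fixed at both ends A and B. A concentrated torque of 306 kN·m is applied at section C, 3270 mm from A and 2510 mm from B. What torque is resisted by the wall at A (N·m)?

With uniform GJ and both ends fixed, compatibility θ_AC = θ_CB gives T_A·a = T_B·b, together with T_A + T_B = T₀.
T_A = T₀·b/(a+b) = 306000·2510/5780 = 132900 N·m; T_B = 173100 N·m.

133000 N·m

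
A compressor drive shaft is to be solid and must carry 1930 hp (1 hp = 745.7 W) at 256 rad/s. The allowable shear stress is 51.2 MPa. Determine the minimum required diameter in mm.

82.4 mm

ω = 256 rad/s, so T = P/ω = 1930×745.7 / 256.0 = 5622 N·m.
For a solid shaft τ_max = 16T/(πd³), so d = (16T/(π τ_allow))^(1/3) = (16·5622/(π·5.12×10^7))^(1/3) = 0.08239 m.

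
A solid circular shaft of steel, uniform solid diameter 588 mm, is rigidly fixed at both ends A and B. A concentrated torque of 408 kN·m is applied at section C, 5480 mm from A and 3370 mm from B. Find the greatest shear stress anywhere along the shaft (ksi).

0.918 ksi

With uniform GJ and both ends fixed, compatibility θ_AC = θ_CB gives T_A·a = T_B·b, together with T_A + T_B = T₀.
T_A = T₀·b/(a+b) = 408000·3370/8850 = 155400 N·m; T_B = 252600 N·m.
τ in each portion: τ_AC = 3.89×10^6 Pa, τ_CB = 6.33×10^6 Pa; maximum is in CB.
τ_max = T_CB·r/J = 252600·0.294/0.0117 = 6.329×10^6 Pa.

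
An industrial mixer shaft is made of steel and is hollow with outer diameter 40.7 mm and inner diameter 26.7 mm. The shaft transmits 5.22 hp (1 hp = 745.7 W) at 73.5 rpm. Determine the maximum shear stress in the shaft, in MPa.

ω = 2π·73.5/60 = 7.697 rad/s, so T = P/ω = 5.22×745.7 / 7.697 = 505.7 N·m.
J = π(d_o⁴ − d_i⁴)/32 = π(0.0407⁴ − 0.0267⁴)/32 = 2.195×10^-7 m⁴.
τ_max = T·r/J = 505.7 × 0.0204 / 2.195×10^-7 = 4.689×10^7 Pa.

46.9 MPa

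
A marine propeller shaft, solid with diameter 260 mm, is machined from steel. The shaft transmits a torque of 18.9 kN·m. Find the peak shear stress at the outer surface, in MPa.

5.48 MPa

J = πd⁴/32 = π(0.260)⁴/32 = 4.486×10^-4 m⁴.
τ_max = T·r/J = 18900 × 0.130 / 4.486×10^-4 = 5.477×10^6 Pa.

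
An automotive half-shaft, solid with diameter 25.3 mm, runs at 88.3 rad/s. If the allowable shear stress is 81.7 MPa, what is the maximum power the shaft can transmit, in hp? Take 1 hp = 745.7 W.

30.8 hp

J = πd⁴/32 = π(0.0253)⁴/32 = 4.022×10^-8 m⁴.
T_max = τ_allow·J/r = 8.17×10^7 × 4.022×10^-8 / 0.0126 = 259.8 N·m.
ω = 88.3 rad/s, so P_max = T_max·ω = 2.294×10^4 W.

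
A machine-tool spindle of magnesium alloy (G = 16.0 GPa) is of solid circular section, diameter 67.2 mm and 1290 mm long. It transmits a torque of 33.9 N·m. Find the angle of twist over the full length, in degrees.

0.0782°

J = πd⁴/32 = π(0.0672)⁴/32 = 2.002×10^-6 m⁴.
θ = T·L/(G·J) = 33.90 × 1.29 / (16.0×10⁹ × 2.002×10^-6) = 1.365×10^-3 rad.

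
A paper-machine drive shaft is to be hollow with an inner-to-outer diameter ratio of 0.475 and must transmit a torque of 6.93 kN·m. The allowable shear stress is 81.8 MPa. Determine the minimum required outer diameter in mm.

76.9 mm

For a hollow shaft with d_i/d_o = 0.475: τ_max = 16T/(π d_o³ (1−k⁴)), so d_o = [16T/(π τ_allow (1−k⁴))]^(1/3) = [16·6930/(π·8.18×10^7·0.9491)]^(1/3) = 0.07689 m.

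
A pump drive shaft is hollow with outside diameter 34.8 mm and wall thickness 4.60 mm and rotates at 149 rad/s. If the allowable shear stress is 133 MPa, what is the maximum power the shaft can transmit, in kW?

116 kW

J = π(d_o⁴ − d_i⁴)/32 = π(0.0348⁴ − 0.0256⁴)/32 = 1.018×10^-7 m⁴.
T_max = τ_allow·J/r = 1.33×10^8 × 1.018×10^-7 / 0.0174 = 778.3 N·m.
ω = 149 rad/s, so P_max = T_max·ω = 1.160×10^5 W.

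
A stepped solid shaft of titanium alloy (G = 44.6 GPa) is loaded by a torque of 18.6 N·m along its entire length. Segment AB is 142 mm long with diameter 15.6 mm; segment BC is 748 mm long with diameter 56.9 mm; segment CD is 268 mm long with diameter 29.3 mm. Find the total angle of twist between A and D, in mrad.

12.0 mrad

J_AB = π(0.0156)⁴/32 = 5.81×10^-9 m⁴; J_BC = π(0.0569)⁴/32 = 1.03×10^-6 m⁴; J_CD = π(0.0293)⁴/32 = 7.24×10^-8 m⁴.
θ = (T/G)·Σ L_i/J_i = (18.60/44.6×10⁹)·(0.142/5.81×10^-9 + 0.748/1.03×10^-6 + 0.268/7.24×10^-8) = 0.01203 rad.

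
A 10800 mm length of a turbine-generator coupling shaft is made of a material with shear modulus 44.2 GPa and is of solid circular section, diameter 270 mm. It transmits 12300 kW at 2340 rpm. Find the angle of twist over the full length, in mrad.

23.5 mrad

ω = 2π·2340/60 = 245.0 rad/s, so T = P/ω = 12300×10³ / 245.0 = 50200 N·m.
J = πd⁴/32 = π(0.270)⁴/32 = 5.217×10^-4 m⁴.
θ = T·L/(G·J) = 50200 × 10.8 / (44.2×10⁹ × 5.217×10^-4) = 0.02351 rad.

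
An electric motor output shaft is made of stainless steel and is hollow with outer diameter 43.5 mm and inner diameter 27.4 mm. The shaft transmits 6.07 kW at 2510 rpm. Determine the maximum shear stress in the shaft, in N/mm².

ω = 2π·2510/60 = 262.8 rad/s, so T = P/ω = 6.07×10³ / 262.8 = 23.09 N·m.
J = π(d_o⁴ − d_i⁴)/32 = π(0.0435⁴ − 0.0274⁴)/32 = 2.962×10^-7 m⁴.
τ_max = T·r/J = 23.09 × 0.0217 / 2.962×10^-7 = 1.696×10^6 Pa.

1.70 N/mm²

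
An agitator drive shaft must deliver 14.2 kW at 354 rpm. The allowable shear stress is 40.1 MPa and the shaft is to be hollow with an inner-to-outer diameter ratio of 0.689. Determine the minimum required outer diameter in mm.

39.7 mm

ω = 2π·354/60 = 37.07 rad/s, so T = P/ω = 14.2×10³ / 37.07 = 383.1 N·m.
For a hollow shaft with d_i/d_o = 0.689: τ_max = 16T/(π d_o³ (1−k⁴)), so d_o = [16T/(π τ_allow (1−k⁴))]^(1/3) = [16·383.1/(π·4.01×10^7·0.7746)]^(1/3) = 0.03975 m.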